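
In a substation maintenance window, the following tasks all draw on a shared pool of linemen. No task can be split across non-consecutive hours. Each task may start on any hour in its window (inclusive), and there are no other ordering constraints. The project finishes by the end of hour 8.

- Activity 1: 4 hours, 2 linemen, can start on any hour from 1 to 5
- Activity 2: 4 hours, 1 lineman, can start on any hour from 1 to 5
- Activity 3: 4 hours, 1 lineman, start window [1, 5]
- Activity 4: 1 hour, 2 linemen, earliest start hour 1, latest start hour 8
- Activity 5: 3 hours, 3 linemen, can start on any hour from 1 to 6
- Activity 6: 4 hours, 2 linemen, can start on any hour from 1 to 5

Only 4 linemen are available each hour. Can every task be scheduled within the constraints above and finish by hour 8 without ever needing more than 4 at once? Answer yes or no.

no

Total lineman-hours = 35; over 8 hours the average is 35/8 > 4, so some hour must exceed 4.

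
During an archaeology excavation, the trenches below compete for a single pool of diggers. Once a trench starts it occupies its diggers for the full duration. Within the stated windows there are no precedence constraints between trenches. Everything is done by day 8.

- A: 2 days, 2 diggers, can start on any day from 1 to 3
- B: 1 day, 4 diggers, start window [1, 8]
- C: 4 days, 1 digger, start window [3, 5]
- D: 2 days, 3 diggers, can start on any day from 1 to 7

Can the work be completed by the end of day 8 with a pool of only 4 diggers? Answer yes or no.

yes

Schedule A@1, B@3, C@4, D@4: d1:2  d2:2  d3:4  d4:4  d5:4  d6:1  d7:1  d8:0 — peak 4 ≤ 4.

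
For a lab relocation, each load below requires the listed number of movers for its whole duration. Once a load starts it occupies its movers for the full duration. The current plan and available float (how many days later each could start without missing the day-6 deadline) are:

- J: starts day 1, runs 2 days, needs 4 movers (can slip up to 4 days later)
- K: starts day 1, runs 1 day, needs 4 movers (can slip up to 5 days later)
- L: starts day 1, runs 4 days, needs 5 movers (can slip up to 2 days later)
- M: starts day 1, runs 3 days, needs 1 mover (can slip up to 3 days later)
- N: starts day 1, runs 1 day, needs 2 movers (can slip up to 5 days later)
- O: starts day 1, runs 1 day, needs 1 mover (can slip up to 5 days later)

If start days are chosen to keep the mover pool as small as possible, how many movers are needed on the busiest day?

8

Early-start (J@1, K@1, L@1, M@1, N@1, O@1) gives peak 17: d1:17  d2:10  d3:6  d4:5  d5:0  d6:0.
Shift L→3, M→2, N→2, O→2.
Schedule J@1, K@1, L@3, M@2, N@2, O@2: d1:8  d2:8  d3:6  d4:6  d5:5  d6:5 — peak 8.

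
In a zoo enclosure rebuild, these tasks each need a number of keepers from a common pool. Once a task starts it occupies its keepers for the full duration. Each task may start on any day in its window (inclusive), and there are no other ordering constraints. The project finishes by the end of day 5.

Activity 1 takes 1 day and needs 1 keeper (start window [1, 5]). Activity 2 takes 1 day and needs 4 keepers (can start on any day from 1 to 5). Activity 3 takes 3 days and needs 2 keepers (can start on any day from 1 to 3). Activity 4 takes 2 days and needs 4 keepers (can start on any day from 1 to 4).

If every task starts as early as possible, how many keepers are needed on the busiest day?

11

Early-start schedule: Activity 1@1, Activity 2@1, Activity 3@1, Activity 4@1.
Load per day: day 1: 11, day 2: 6, day 3: 2, day 4: 0, day 5: 0.
Peak is 11.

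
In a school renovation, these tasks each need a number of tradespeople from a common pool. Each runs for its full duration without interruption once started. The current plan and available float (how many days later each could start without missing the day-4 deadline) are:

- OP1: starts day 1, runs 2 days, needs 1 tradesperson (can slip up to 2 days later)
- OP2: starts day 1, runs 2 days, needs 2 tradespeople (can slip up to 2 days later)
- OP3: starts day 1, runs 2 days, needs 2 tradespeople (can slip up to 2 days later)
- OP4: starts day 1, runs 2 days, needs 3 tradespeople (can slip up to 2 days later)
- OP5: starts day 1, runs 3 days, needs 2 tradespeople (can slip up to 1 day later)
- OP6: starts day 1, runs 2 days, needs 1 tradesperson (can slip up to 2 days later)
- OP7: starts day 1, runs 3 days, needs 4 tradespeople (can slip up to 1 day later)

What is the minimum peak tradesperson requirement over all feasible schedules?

11

Early-start (OP1@1, OP2@1, OP3@1, OP4@1, OP5@1, OP6@1, OP7@1) gives peak 15: d1:15  d2:15  d3:6  d4:0.
Shift OP4→3, OP6→3.
Schedule OP1@1, OP2@1, OP3@1, OP4@3, OP5@1, OP6@3, OP7@1: d1:11  d2:11  d3:10  d4:4 — peak 11.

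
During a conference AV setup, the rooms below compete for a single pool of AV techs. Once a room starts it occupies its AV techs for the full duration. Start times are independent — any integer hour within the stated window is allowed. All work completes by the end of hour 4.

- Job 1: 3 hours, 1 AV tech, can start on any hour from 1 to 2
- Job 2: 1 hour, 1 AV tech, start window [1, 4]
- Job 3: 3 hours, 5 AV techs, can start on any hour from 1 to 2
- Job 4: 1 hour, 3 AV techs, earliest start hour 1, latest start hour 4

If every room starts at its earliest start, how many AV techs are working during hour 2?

6

At early start, hour 2 has: Job 1, Job 3.
Demand: 1 + 5 = 6.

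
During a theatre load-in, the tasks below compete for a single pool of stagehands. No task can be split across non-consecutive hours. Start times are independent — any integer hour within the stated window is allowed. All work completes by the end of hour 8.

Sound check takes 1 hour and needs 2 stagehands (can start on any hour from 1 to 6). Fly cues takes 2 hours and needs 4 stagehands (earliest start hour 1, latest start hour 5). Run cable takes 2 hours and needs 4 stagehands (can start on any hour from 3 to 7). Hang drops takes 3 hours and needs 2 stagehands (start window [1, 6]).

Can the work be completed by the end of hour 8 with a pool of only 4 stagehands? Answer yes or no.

yes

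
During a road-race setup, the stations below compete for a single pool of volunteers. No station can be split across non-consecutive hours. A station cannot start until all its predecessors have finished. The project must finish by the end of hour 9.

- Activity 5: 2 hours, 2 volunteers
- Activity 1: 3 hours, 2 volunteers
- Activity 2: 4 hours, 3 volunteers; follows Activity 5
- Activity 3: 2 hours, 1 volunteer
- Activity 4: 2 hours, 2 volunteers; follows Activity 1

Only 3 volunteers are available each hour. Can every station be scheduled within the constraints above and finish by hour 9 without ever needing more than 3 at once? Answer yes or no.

Total volunteer-hours = 28; over 9 hours the average is 28/9 > 3, so some hour must exceed 3.

no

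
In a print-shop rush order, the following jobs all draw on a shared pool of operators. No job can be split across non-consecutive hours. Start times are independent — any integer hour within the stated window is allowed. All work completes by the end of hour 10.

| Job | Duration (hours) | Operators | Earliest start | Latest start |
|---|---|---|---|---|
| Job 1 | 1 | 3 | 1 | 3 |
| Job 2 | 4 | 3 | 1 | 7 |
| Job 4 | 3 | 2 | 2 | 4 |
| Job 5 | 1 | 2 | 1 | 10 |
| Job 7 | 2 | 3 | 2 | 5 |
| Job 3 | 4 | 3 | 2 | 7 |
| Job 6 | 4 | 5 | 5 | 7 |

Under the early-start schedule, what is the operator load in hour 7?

5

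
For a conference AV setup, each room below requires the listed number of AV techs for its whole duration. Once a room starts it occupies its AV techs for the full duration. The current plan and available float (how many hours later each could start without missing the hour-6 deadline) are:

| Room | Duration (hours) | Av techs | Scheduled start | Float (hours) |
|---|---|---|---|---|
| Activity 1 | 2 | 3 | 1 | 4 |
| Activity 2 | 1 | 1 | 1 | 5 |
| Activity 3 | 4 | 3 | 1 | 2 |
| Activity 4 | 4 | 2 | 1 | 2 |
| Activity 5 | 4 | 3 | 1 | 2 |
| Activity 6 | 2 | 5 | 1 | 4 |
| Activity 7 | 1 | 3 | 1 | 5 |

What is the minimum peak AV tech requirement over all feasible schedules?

10

Early-start (Activity 1@1, Activity 2@1, Activity 3@1, Activity 4@1, Activity 5@1, Activity 6@1, Activity 7@1) gives peak 20: h1:20  h2:16  h3:8  h4:8  h5:0  h6:0.
Shift Activity 4→2, Activity 5→3, Activity 6→5.
Schedule Activity 1@1, Activity 2@1, Activity 3@1, Activity 4@2, Activity 5@3, Activity 6@5, Activity 7@1: h1:10  h2:8  h3:8  h4:8  h5:10  h6:8 — peak 10.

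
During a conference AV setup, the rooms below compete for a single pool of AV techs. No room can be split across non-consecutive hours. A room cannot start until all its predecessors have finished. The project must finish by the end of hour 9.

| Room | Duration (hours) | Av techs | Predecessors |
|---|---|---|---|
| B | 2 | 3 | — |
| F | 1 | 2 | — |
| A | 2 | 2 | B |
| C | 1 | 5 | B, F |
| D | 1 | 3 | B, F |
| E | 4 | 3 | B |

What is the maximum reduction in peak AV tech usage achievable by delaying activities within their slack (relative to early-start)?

8

Early-start peak: h1:5  h2:3  h3:13  h4:5  h5:3  h6:3  h7:0  h8:0  h9:0 ⇒ 13.
Leveled (B@1, F@1, A@3, C@5, D@3, E@6): h1:5  h2:3  h3:5  h4:2  h5:5  h6:3  h7:3  h8:3  h9:3 ⇒ 5.
Reduction 13 − 5 = 8.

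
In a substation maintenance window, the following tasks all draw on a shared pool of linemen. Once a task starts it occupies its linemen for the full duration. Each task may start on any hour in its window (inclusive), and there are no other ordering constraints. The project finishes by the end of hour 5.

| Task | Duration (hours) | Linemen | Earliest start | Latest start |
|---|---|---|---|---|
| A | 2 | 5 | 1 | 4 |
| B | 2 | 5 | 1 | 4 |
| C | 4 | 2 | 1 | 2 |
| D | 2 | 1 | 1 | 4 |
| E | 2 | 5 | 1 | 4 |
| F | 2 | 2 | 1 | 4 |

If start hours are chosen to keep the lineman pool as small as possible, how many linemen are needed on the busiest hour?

Early-start (A@1, B@1, C@1, D@1, E@1, F@1) gives peak 20: h1:20  h2:20  h3:2  h4:2  h5:0.
Shift D→3, E→3, F→3.
Schedule A@1, B@1, C@1, D@3, E@3, F@3: h1:12  h2:12  h3:10  h4:10  h5:0 — peak 12.

12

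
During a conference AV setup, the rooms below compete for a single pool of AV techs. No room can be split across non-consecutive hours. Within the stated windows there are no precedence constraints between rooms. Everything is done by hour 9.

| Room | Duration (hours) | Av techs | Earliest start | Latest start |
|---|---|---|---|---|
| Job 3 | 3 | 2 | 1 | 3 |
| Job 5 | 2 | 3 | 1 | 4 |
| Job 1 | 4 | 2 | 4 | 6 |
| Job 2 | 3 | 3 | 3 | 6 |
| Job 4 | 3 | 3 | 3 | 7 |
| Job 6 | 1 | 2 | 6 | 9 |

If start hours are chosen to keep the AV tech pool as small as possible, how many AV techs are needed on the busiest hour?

Early-start (Job 3@1, Job 5@1, Job 1@4, Job 2@3, Job 4@3, Job 6@6) gives peak 8: h1:5  h2:5  h3:8  h4:8  h5:8  h6:4  h7:2  h8:0  h9:0.
Shift Job 4→6, Job 6→8.
Schedule Job 3@1, Job 5@1, Job 1@4, Job 2@3, Job 4@6, Job 6@8: h1:5  h2:5  h3:5  h4:5  h5:5  h6:5  h7:5  h8:5  h9:0 — peak 5.
Total AV tech-hours = 40 over 9 hours ⇒ peak ≥ ⌈40/9⌉ = 5, so 5 is optimal.

5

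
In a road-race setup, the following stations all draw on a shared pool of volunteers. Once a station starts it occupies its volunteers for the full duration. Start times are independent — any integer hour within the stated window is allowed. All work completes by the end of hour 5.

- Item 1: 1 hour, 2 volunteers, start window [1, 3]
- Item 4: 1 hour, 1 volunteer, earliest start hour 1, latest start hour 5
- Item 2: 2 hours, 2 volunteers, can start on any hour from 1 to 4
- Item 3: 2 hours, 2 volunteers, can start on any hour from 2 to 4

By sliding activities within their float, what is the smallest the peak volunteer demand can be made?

Early-start (Item 1@1, Item 4@1, Item 2@1, Item 3@2) gives peak 5: h1:5  h2:4  h3:2  h4:0  h5:0.
Shift Item 2→2, Item 3→4.
Schedule Item 1@1, Item 4@1, Item 2@2, Item 3@4: h1:3  h2:2  h3:2  h4:2  h5:2 — peak 3.
Total volunteer-hours = 11 over 5 hours ⇒ peak ≥ ⌈11/5⌉ = 3, so 3 is optimal.

3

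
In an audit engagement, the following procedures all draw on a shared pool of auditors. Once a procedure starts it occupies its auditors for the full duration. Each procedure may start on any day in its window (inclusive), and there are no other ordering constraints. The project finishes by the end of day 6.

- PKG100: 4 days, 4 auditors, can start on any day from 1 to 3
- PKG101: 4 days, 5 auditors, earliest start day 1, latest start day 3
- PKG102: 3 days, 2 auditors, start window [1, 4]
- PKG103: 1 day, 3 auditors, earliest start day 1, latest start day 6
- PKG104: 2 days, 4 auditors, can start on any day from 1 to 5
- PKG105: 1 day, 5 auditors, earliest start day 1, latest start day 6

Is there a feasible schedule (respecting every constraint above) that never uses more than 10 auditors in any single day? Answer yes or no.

no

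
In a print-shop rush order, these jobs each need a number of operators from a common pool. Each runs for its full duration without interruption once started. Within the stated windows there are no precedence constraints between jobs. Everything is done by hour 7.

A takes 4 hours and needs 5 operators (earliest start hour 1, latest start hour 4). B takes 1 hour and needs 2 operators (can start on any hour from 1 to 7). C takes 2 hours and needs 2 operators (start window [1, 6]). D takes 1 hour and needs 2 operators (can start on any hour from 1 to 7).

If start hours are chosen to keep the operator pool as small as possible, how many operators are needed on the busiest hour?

5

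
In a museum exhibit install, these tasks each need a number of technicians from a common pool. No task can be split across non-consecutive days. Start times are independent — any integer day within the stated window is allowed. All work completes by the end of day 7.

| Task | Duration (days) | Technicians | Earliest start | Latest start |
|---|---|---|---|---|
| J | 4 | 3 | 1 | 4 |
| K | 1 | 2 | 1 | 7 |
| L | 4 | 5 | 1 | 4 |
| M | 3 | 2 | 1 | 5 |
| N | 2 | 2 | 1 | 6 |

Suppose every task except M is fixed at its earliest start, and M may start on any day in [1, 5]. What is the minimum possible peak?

M@1: d1:14  d2:12  d3:10  d4:8  d5:0  d6:0  d7:0 → peak 14
M@2: d1:12  d2:12  d3:10  d4:10  d5:0  d6:0  d7:0 → peak 12
M@3: d1:12  d2:10  d3:10  d4:10  d5:2  d6:0  d7:0 → peak 12
M@4: d1:12  d2:10  d3:8  d4:10  d5:2  d6:2  d7:0 → peak 12
M@5: d1:12  d2:10  d3:8  d4:8  d5:2  d6:2  d7:2 → peak 12
Best is M@2, peak 12.

12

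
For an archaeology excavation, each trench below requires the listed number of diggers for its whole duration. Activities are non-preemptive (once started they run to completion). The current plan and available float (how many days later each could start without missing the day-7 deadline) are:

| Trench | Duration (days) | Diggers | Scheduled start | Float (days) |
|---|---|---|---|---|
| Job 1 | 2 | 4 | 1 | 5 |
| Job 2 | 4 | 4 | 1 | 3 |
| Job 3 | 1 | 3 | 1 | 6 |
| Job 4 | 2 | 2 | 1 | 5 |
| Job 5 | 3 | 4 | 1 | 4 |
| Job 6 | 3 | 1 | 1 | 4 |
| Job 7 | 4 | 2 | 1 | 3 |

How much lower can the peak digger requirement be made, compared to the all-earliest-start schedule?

Early-start peak: d1:20  d2:17  d3:11  d4:6  d5:0  d6:0  d7:0 ⇒ 20.
Leveled (Job 1@1, Job 2@1, Job 3@3, Job 4@6, Job 5@5, Job 6@3, Job 7@4): d1:8  d2:8  d3:8  d4:7  d5:7  d6:8  d7:8 ⇒ 8.
Reduction 20 − 8 = 12.

12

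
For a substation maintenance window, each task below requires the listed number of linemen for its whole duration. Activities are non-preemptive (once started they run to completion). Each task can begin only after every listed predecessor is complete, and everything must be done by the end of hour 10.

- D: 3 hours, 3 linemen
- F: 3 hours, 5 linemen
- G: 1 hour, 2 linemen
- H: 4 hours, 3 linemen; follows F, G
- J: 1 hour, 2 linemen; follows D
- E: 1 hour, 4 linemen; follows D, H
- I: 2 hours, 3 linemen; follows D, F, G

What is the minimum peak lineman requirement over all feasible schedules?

6

Early-start (D@1, F@1, G@1, H@4, J@4, E@8, I@4) gives peak 10: h1:10  h2:8  h3:8  h4:8  h5:6  h6:3  h7:3  h8:4  h9:0  h10:0.
Shift D→4, G→4, H→5, J→7, E→10, I→8.
Schedule D@4, F@1, G@4, H@5, J@7, E@10, I@8: h1:5  h2:5  h3:5  h4:5  h5:6  h6:6  h7:5  h8:6  h9:3  h10:4 — peak 6.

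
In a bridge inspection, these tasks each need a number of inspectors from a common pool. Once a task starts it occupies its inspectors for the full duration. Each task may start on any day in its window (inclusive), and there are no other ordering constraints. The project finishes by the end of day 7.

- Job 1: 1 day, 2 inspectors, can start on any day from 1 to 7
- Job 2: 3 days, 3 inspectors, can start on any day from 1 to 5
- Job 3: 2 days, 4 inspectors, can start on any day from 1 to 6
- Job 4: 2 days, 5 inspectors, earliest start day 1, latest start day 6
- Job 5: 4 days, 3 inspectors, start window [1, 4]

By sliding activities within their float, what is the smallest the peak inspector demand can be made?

Early-start (Job 1@1, Job 2@1, Job 3@1, Job 4@1, Job 5@1) gives peak 17: d1:17  d2:15  d3:6  d4:3  d5:0  d6:0  d7:0.
Shift Job 3→4, Job 4→6, Job 5→2.
Schedule Job 1@1, Job 2@1, Job 3@4, Job 4@6, Job 5@2: d1:5  d2:6  d3:6  d4:7  d5:7  d6:5  d7:5 — peak 7.

7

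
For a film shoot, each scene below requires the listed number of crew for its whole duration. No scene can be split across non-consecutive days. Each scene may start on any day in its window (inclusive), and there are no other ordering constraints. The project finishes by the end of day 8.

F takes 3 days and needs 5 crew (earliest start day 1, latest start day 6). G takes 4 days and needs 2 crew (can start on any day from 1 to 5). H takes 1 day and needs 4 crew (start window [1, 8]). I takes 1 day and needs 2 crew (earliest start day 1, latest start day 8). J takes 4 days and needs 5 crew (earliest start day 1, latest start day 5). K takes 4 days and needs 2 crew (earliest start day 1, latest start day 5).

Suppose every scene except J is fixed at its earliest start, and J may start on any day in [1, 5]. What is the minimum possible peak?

J@1: d1:20  d2:14  d3:14  d4:9  d5:0  d6:0  d7:0  d8:0 → peak 20
J@2: d1:15  d2:14  d3:14  d4:9  d5:5  d6:0  d7:0  d8:0 → peak 15
J@3: d1:15  d2:9  d3:14  d4:9  d5:5  d6:5  d7:0  d8:0 → peak 15
J@4: d1:15  d2:9  d3:9  d4:9  d5:5  d6:5  d7:5  d8:0 → peak 15
J@5: d1:15  d2:9  d3:9  d4:4  d5:5  d6:5  d7:5  d8:5 → peak 15
Best is J@2, peak 15.

15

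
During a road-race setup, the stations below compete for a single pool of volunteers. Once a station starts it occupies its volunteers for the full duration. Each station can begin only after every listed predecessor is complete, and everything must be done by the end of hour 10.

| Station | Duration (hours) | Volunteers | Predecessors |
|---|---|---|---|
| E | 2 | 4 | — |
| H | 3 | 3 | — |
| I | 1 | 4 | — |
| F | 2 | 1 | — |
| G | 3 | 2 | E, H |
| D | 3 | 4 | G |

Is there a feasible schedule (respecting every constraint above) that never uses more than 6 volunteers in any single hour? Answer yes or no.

The minimum achievable peak is 7; 6 < 7, so no feasible schedule stays within the cap.

no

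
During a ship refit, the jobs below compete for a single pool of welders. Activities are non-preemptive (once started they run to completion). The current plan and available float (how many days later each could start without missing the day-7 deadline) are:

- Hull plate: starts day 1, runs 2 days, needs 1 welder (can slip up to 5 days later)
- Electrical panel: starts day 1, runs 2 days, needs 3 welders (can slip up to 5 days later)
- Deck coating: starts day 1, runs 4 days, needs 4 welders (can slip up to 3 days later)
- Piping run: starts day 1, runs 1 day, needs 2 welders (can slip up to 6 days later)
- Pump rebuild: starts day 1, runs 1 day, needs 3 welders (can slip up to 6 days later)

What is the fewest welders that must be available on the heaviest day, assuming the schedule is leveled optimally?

5

Early-start (Hull plate@1, Electrical panel@1, Deck coating@1, Piping run@1, Pump rebuild@1) gives peak 13: d1:13  d2:8  d3:4  d4:4  d5:0  d6:0  d7:0.
Shift Deck coating→3, Piping run→7, Pump rebuild→7.
Schedule Hull plate@1, Electrical panel@1, Deck coating@3, Piping run@7, Pump rebuild@7: d1:4  d2:4  d3:4  d4:4  d5:4  d6:4  d7:5 — peak 5.
Total welder-days = 29 over 7 days ⇒ peak ≥ ⌈29/7⌉ = 5, so 5 is optimal.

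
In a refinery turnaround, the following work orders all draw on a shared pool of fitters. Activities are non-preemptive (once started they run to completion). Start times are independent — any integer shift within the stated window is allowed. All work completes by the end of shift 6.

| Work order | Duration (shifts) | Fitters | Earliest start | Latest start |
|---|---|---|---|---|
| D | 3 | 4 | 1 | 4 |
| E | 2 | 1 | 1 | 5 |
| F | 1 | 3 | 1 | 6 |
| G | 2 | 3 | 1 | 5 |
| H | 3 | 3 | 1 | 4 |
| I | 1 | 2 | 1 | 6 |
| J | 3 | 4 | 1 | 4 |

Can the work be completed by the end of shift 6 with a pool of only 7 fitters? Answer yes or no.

Total fitter-shifts = 46; over 6 shifts the average is 46/6 > 7, so some shift must exceed 7.

no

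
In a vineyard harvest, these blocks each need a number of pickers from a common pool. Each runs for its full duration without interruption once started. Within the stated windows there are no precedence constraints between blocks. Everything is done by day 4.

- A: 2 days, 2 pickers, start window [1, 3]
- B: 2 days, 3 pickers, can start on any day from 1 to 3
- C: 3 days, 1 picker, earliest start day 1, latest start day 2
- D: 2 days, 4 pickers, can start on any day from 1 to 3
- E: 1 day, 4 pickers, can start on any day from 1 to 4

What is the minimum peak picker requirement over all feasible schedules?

7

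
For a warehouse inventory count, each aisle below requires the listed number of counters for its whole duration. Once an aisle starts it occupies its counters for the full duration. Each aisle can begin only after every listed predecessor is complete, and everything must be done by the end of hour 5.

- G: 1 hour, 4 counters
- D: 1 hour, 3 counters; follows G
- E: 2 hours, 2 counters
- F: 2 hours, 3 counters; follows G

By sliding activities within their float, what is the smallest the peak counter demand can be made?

5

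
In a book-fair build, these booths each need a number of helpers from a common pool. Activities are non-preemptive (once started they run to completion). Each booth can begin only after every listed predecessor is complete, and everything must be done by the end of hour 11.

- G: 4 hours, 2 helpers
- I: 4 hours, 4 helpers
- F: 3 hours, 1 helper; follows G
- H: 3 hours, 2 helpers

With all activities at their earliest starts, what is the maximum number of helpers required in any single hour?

Early-start schedule: G@1, I@1, F@5, H@1.
Load per hour: hour 1: 8, hour 2: 8, hour 3: 8, hour 4: 6, hour 5: 1, hour 6: 1, hour 7: 1, hour 8: 0, hour 9: 0, hour 10: 0, hour 11: 0.
Peak is 8.

8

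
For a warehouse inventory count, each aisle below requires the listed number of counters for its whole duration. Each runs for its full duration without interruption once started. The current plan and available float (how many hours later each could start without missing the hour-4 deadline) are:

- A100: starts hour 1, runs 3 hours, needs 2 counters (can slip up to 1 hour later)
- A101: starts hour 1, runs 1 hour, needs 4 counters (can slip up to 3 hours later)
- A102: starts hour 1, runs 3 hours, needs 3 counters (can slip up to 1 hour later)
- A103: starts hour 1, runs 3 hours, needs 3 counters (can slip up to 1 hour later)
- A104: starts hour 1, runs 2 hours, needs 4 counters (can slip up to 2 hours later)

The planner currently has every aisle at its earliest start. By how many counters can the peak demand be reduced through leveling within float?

Early-start peak: h1:16  h2:12  h3:8  h4:0 ⇒ 16.
Leveled (A100@1, A101@1, A102@1, A103@1, A104@2): h1:12  h2:12  h3:12  h4:0 ⇒ 12.
Reduction 16 − 12 = 4.

4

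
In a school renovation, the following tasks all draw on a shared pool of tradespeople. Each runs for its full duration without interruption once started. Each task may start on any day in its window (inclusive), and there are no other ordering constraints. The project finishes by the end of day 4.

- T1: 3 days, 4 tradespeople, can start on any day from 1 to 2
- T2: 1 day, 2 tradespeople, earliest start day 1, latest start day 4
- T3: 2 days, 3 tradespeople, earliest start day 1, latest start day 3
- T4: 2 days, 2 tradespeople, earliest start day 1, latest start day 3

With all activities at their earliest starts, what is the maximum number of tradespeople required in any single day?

11

Early-start schedule: T1@1, T2@1, T3@1, T4@1.
Load per day: day 1: 11, day 2: 9, day 3: 4, day 4: 0.
Peak is 11.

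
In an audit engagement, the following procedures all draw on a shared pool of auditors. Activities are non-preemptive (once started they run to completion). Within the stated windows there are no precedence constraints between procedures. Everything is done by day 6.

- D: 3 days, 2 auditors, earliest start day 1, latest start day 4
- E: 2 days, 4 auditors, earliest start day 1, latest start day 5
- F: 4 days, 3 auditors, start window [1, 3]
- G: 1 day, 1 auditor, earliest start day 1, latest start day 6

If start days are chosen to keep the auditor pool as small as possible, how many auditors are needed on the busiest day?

Early-start (D@1, E@1, F@1, G@1) gives peak 10: d1:10  d2:9  d3:5  d4:3  d5:0  d6:0.
Shift E→5, G→4.
Schedule D@1, E@5, F@1, G@4: d1:5  d2:5  d3:5  d4:4  d5:4  d6:4 — peak 5.
Total auditor-days = 27 over 6 days ⇒ peak ≥ ⌈27/6⌉ = 5, so 5 is optimal.

5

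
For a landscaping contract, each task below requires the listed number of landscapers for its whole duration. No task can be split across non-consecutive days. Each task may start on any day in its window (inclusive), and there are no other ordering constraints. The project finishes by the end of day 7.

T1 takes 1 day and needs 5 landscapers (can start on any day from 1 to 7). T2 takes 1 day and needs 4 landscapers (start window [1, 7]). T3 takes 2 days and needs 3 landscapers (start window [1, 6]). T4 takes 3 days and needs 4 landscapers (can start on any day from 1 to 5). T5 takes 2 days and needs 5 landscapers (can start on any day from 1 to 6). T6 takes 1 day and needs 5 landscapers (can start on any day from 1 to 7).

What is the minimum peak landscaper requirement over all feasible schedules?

Early-start (T1@1, T2@1, T3@1, T4@1, T5@1, T6@1) gives peak 26: d1:26  d2:12  d3:4  d4:0  d5:0  d6:0  d7:0.
Shift T2→2, T3→3, T4→2, T5→5, T6→7.
Schedule T1@1, T2@2, T3@3, T4@2, T5@5, T6@7: d1:5  d2:8  d3:7  d4:7  d5:5  d6:5  d7:5 — peak 8.

8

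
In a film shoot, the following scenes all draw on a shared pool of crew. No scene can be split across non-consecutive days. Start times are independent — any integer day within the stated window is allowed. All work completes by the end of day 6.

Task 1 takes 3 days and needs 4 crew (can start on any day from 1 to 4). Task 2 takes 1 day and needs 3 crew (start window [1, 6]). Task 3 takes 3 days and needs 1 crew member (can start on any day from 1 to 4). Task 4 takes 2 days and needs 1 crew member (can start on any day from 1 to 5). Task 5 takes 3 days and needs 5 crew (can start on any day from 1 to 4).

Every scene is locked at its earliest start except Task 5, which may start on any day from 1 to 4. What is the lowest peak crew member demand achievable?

9

Task 5@1: d1:14  d2:11  d3:10  d4:0  d5:0  d6:0 → peak 14
Task 5@2: d1:9  d2:11  d3:10  d4:5  d5:0  d6:0 → peak 11
Task 5@3: d1:9  d2:6  d3:10  d4:5  d5:5  d6:0 → peak 10
Task 5@4: d1:9  d2:6  d3:5  d4:5  d5:5  d6:5 → peak 9
Best is Task 5@4, peak 9.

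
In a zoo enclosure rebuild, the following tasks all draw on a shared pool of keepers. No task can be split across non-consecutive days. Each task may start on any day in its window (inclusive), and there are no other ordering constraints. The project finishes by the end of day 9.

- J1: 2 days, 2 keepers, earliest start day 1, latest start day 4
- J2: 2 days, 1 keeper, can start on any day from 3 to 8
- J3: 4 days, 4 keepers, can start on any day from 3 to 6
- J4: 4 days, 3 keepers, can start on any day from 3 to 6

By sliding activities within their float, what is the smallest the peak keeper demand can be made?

Early-start (J1@1, J2@3, J3@3, J4@3) gives peak 8: d1:2  d2:2  d3:8  d4:8  d5:7  d6:7  d7:0  d8:0  d9:0.
Shift J4→5.
Schedule J1@1, J2@3, J3@3, J4@5: d1:2  d2:2  d3:5  d4:5  d5:7  d6:7  d7:3  d8:3  d9:0 — peak 7.

7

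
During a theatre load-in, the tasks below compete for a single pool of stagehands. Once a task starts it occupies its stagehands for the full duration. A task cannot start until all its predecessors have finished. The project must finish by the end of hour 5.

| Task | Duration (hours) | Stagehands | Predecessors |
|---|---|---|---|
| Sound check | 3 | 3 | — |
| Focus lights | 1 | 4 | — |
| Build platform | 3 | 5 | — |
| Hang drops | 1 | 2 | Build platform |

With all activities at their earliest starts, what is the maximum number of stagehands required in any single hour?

Early-start schedule: Sound check@1, Focus lights@1, Build platform@1, Hang drops@4.
Load per hour: hour 1: 12, hour 2: 8, hour 3: 8, hour 4: 2, hour 5: 0.
Peak is 12.

12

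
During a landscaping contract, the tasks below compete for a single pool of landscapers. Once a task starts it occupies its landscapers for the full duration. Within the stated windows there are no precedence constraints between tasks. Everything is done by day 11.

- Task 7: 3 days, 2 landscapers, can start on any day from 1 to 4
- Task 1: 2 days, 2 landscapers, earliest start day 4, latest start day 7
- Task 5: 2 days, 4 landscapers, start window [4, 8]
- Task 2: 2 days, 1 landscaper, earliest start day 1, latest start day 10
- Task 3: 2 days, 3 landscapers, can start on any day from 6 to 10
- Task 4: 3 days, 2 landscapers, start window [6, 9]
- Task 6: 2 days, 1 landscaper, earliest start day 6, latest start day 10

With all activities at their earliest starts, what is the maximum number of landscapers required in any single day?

6

Early-start schedule: Task 7@1, Task 1@4, Task 5@4, Task 2@1, Task 3@6, Task 4@6, Task 6@6.
Load per day: day 1: 3, day 2: 3, day 3: 2, day 4: 6, day 5: 6, day 6: 6, day 7: 6, day 8: 2, day 9: 0, day 10: 0, day 11: 0.
Peak is 6.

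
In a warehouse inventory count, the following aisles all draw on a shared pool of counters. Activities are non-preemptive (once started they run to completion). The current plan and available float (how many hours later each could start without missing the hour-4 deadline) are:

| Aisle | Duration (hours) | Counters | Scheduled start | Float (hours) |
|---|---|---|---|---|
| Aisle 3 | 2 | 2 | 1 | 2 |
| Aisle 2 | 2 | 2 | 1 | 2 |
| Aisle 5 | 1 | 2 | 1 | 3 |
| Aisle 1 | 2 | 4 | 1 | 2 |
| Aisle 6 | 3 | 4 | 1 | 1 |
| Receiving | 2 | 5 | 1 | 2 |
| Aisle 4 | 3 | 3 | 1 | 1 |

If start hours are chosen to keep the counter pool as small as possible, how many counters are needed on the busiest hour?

Early-start (Aisle 3@1, Aisle 2@1, Aisle 5@1, Aisle 1@1, Aisle 6@1, Receiving@1, Aisle 4@1) gives peak 22: h1:22  h2:20  h3:7  h4:0.
Shift Aisle 2→3, Receiving→3, Aisle 4→2.
Schedule Aisle 3@1, Aisle 2@3, Aisle 5@1, Aisle 1@1, Aisle 6@1, Receiving@3, Aisle 4@2: h1:12  h2:13  h3:14  h4:10 — peak 14.

14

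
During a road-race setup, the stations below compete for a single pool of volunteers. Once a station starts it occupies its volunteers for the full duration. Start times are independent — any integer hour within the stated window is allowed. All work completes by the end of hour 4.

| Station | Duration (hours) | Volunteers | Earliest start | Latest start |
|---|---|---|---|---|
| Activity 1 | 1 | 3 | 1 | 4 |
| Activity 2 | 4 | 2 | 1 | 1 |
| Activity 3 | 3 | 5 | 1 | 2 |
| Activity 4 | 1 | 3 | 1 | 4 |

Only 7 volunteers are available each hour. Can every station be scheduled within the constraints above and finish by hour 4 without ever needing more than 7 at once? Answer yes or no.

no

Total volunteer-hours = 29; over 4 hours the average is 29/4 > 7, so some hour must exceed 7.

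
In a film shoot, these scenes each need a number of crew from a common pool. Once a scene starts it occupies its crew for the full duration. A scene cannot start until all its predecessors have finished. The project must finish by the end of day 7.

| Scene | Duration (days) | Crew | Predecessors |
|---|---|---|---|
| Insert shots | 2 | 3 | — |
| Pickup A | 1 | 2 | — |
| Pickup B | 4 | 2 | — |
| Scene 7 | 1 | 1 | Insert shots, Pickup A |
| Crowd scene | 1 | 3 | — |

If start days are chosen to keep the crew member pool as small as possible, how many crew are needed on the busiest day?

4

Early-start (Insert shots@1, Pickup A@1, Pickup B@1, Scene 7@3, Crowd scene@1) gives peak 10: d1:10  d2:5  d3:3  d4:2  d5:0  d6:0  d7:0.
Shift Pickup A→3, Pickup B→3, Scene 7→4, Crowd scene→7.
Schedule Insert shots@1, Pickup A@3, Pickup B@3, Scene 7@4, Crowd scene@7: d1:3  d2:3  d3:4  d4:3  d5:2  d6:2  d7:3 — peak 4.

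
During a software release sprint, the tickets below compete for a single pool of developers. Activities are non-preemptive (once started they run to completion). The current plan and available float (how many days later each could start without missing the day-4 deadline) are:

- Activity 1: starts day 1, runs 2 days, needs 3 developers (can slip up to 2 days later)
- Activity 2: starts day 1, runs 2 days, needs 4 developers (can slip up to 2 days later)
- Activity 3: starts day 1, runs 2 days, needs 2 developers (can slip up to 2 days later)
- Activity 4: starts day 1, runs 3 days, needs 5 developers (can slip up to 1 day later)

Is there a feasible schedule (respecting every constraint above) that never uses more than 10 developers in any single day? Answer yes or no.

Schedule Activity 1@1, Activity 2@3, Activity 3@1, Activity 4@1: d1:10  d2:10  d3:9  d4:4 — peak 10 ≤ 10.

yes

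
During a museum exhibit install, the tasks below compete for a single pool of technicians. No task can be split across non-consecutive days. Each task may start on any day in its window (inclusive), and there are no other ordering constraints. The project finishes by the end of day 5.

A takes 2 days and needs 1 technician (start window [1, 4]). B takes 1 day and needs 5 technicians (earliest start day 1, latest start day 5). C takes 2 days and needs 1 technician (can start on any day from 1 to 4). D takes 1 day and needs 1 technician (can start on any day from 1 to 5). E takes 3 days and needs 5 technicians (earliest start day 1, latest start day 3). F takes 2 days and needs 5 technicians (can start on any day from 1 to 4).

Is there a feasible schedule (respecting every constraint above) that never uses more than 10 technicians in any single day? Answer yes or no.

yes

Schedule A@1, B@1, C@1, D@1, E@2, F@3: d1:8  d2:7  d3:10  d4:10  d5:0 — peak 10 ≤ 10.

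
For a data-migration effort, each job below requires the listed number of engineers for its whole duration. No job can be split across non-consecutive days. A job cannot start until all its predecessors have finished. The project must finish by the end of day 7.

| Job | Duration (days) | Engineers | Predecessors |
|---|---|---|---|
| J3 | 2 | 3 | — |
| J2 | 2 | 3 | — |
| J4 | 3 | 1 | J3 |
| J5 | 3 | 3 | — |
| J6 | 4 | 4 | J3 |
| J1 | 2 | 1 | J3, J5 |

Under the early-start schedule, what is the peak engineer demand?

Early-start schedule: J3@1, J2@1, J4@3, J5@1, J6@3, J1@4.
Load per day: day 1: 9, day 2: 9, day 3: 8, day 4: 6, day 5: 6, day 6: 4, day 7: 0.
Peak is 9.

9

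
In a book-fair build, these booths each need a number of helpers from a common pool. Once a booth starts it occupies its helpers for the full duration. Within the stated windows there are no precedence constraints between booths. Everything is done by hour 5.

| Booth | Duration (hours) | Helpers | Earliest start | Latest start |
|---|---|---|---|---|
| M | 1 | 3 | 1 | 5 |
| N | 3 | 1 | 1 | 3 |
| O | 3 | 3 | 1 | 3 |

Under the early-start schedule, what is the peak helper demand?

Early-start schedule: M@1, N@1, O@1.
Load per hour: hour 1: 7, hour 2: 4, hour 3: 4, hour 4: 0, hour 5: 0.
Peak is 7.

7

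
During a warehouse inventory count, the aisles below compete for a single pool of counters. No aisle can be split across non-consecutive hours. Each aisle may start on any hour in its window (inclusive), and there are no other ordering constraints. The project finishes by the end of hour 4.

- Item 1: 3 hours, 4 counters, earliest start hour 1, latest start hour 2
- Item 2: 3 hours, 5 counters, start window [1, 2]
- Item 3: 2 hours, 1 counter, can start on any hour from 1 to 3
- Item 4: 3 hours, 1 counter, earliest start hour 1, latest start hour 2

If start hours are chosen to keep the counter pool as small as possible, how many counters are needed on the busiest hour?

Schedule Item 1@1, Item 2@1, Item 3@1, Item 4@1: h1:11  h2:11  h3:10  h4:0 — peak 11.
No arrangement of the 24 feasible schedules does better.

11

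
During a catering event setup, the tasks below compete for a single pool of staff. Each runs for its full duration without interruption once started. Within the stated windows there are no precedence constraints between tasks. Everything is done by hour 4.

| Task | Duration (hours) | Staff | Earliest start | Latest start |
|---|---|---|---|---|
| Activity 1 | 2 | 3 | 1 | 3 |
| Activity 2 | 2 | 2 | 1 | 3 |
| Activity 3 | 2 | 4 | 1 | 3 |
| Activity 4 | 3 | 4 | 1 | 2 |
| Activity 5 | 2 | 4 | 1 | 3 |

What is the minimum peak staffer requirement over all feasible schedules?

Early-start (Activity 1@1, Activity 2@1, Activity 3@1, Activity 4@1, Activity 5@1) gives peak 17: h1:17  h2:17  h3:4  h4:0.
Shift Activity 2→3, Activity 5→3.
Schedule Activity 1@1, Activity 2@3, Activity 3@1, Activity 4@1, Activity 5@3: h1:11  h2:11  h3:10  h4:6 — peak 11.

11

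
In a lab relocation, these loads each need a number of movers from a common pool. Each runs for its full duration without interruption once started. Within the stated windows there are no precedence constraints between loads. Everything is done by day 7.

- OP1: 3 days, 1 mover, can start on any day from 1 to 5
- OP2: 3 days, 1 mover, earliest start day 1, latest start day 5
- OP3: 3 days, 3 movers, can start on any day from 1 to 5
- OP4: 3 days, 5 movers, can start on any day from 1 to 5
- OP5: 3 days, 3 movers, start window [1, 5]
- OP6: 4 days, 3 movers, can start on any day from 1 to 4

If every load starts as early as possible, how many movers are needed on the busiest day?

Early-start schedule: OP1@1, OP2@1, OP3@1, OP4@1, OP5@1, OP6@1.
Load per day: day 1: 16, day 2: 16, day 3: 16, day 4: 3, day 5: 0, day 6: 0, day 7: 0.
Peak is 16.

16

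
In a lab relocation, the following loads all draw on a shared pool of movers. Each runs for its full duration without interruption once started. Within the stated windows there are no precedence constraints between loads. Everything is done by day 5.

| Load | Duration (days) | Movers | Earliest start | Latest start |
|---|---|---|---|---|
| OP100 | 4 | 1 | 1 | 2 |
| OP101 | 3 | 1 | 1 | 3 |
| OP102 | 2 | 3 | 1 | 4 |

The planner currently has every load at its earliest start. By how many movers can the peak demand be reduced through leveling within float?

Early-start peak: d1:5  d2:5  d3:2  d4:1  d5:0 ⇒ 5.
Leveled (OP100@1, OP101@1, OP102@4): d1:2  d2:2  d3:2  d4:4  d5:3 ⇒ 4.
Reduction 5 − 4 = 1.

1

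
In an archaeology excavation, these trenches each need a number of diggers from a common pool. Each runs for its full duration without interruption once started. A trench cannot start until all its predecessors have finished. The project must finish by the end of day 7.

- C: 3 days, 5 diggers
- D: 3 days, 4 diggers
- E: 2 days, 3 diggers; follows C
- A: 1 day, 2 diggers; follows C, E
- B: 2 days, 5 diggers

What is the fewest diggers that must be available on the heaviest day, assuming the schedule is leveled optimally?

Early-start (C@1, D@1, E@4, A@6, B@1) gives peak 14: d1:14  d2:14  d3:9  d4:3  d5:3  d6:2  d7:0.
Shift B→4.
Schedule C@1, D@1, E@4, A@6, B@4: d1:9  d2:9  d3:9  d4:8  d5:8  d6:2  d7:0 — peak 9.

9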